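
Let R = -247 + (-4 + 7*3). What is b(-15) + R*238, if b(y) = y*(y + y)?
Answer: -54290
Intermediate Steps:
b(y) = 2*y**2 (b(y) = y*(2*y) = 2*y**2)
R = -230 (R = -247 + (-4 + 21) = -247 + 17 = -230)
b(-15) + R*238 = 2*(-15)**2 - 230*238 = 2*225 - 54740 = 450 - 54740 = -54290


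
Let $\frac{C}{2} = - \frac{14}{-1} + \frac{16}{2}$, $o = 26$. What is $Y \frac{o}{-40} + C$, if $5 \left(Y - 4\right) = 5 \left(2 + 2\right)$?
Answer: $\frac{194}{5} \approx 38.8$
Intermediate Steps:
$Y = 8$ ($Y = 4 + \frac{5 \left(2 + 2\right)}{5} = 4 + \frac{5 \cdot 4}{5} = 4 + \frac{1}{5} \cdot 20 = 4 + 4 = 8$)
$C = 44$ ($C = 2 \left(- \frac{14}{-1} + \frac{16}{2}\right) = 2 \left(\left(-14\right) \left(-1\right) + 16 \cdot \frac{1}{2}\right) = 2 \left(14 + 8\right) = 2 \cdot 22 = 44$)
$Y \frac{o}{-40} + C = 8 \frac{26}{-40} + 44 = 8 \cdot 26 \left(- \frac{1}{40}\right) + 44 = 8 \left(- \frac{13}{20}\right) + 44 = - \frac{26}{5} + 44 = \frac{194}{5}$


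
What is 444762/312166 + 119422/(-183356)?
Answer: 11067573305/14309377274 ≈ 0.77345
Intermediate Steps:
444762/312166 + 119422/(-183356) = 444762*(1/312166) + 119422*(-1/183356) = 222381/156083 - 59711/91678 = 11067573305/14309377274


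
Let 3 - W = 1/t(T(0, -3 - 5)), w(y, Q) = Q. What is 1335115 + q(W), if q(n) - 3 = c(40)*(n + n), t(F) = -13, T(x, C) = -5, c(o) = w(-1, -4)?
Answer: 17356214/13 ≈ 1.3351e+6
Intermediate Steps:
c(o) = -4
W = 40/13 (W = 3 - 1/(-13) = 3 - 1*(-1/13) = 3 + 1/13 = 40/13 ≈ 3.0769)
q(n) = 3 - 8*n (q(n) = 3 - 4*(n + n) = 3 - 8*n)
1335115 + q(W) = 1335115 + (3 - 8*40/13) = 1335115 + (3 - 320/13) = 1335115 - 281/13 = 17356214/13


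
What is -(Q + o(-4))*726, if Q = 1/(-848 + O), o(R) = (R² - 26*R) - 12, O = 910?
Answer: -2431011/31 ≈ -78420.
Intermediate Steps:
o(R) = -12 + R² - 26*R
Q = 1/62 (Q = 1/(-848 + 910) = 1/62 ≈ 0.016129)
-(Q + o(-4))*726 = -(1/62 + (-12 + (-4)² - 26*(-4)))*726 = -(1/62 + (-12 + 16 + 104))*726 = -(1/62 + 108)*726 = -6697*726/62 = -1*2431011/31 = -2431011/31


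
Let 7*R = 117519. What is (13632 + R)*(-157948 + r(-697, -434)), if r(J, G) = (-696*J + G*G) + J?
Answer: 109627954089/7 ≈ 1.5661e+10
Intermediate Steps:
R = 117519/7 (R = (⅐)*117519 = 117519/7 ≈ 16788.)
r(J, G) = G² - 695*J (r(J, G) = (-696*J + G²) + J = (G² - 696*J) + J = G² - 695*J)
(13632 + R)*(-157948 + r(-697, -434)) = (13632 + 117519/7)*(-157948 + ((-434)² - 695*(-697))) = 212943*(-157948 + (188356 + 484415))/7 = 212943*(-157948 + 672771)/7 = (212943/7)*514823 = 109627954089/7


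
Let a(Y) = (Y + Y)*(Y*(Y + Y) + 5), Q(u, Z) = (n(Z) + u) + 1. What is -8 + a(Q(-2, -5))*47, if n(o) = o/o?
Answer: -8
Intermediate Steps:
n(o) = 1
Q(u, Z) = 2 + u (Q(u, Z) = (1 + u) + 1 = 2 + u)
a(Y) = 2*Y*(5 + 2*Y²) (a(Y) = (2*Y)*(Y*(2*Y) + 5) = (2*Y)*(2*Y² + 5) = (2*Y)*(5 + 2*Y²) = 2*Y*(5 + 2*Y²))
-8 + a(Q(-2, -5))*47 = -8 + (4*(2 - 2)³ + 10*(2 - 2))*47 = -8 + (4*0³ + 10*0)*47 = -8 + (4*0 + 0)*47 = -8 + (0 + 0)*47 = -8 + 0*47 = -8 + 0 = -8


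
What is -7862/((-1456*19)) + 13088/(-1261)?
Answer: -13544325/1341704 ≈ -10.095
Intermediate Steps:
-7862/((-1456*19)) + 13088/(-1261) = -7862/(-27664) + 13088*(-1/1261) = -7862*(-1/27664) - 13088/1261 = 3931/13832 - 13088/1261 = -13544325/1341704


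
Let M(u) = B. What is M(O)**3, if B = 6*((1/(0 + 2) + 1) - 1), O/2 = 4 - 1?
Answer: 27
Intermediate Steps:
O = 6 (O = 2*(4 - 1) = 2*3 = 6)
B = 3 (B = 6*((1/2 + 1) - 1) = 6*(3/2 - 1) = 6*(1/2) = 3)
M(u) = 3
M(O)**3 = 3**3 = 27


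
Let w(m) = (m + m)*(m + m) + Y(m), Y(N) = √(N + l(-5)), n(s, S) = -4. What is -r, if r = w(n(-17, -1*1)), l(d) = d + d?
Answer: -64 - I*√14 ≈ -64.0 - 3.7417*I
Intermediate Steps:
l(d) = 2*d
Y(N) = √(-10 + N) (Y(N) = √(N + 2*(-5)) = √(N - 10) = √(-10 + N))
w(m) = √(-10 + m) + 4*m² (w(m) = (m + m)*(m + m) + √(-10 + m) = (2*m)*(2*m) + √(-10 + m) = 4*m² + √(-10 + m) = √(-10 + m) + 4*m²)
r = 64 + I*√14 (r = √(-10 - 4) + 4*(-4)² = √(-14) + 4*16 = I*√14 + 64 = 64 + I*√14 ≈ 64.0 + 3.7417*I)
-r = -(64 + I*√14) = -64 - I*√14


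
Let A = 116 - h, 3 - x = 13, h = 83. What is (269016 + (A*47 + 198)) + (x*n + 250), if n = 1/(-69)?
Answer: 18700045/69 ≈ 2.7102e+5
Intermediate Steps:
x = -10 (x = 3 - 1*13 = 3 - 13 = -10)
A = 33 (A = 116 - 1*83 = 116 - 83 = 33)
n = -1/69 ≈ -0.014493
(269016 + (A*47 + 198)) + (x*n + 250) = (269016 + (33*47 + 198)) + (-10*(-1/69) + 250) = (269016 + (1551 + 198)) + (10/69 + 250) = (269016 + 1749) + 17260/69 = 270765 + 17260/69 = 18700045/69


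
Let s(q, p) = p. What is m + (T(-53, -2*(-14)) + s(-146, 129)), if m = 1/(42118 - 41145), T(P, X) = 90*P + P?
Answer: -4567261/973 ≈ -4694.0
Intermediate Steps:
T(P, X) = 91*P
m = 1/973 ≈ 0.0010277
m + (T(-53, -2*(-14)) + s(-146, 129)) = 1/973 + (91*(-53) + 129) = 1/973 + (-4823 + 129) = 1/973 - 4694 = -4567261/973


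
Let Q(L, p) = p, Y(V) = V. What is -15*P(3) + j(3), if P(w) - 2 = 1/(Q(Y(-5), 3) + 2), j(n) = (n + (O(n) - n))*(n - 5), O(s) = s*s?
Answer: -51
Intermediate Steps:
O(s) = s²
j(n) = n²*(-5 + n) (j(n) = (n + (n² - n))*(n - 5) = n²*(-5 + n))
P(w) = 11/5 (P(w) = 2 + 1/(3 + 2) = 2 + 1/5 = 2 + ⅕ = 11/5)
-15*P(3) + j(3) = -15*11/5 + 3²*(-5 + 3) = -33 + 9*(-2) = -33 - 18 = -51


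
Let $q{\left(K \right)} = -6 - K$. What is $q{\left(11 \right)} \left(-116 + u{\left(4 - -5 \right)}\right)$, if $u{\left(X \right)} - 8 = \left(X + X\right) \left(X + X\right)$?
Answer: $-3672$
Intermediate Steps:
$u{\left(X \right)} = 8 + 4 X^{2}$ ($u{\left(X \right)} = 8 + \left(X + X\right) \left(X + X\right) = 8 + 2 X 2 X = 8 + 4 X^{2}$)
$q{\left(11 \right)} \left(-116 + u{\left(4 - -5 \right)}\right) = \left(-6 - 11\right) \left(-116 + \left(8 + 4 \left(4 - -5\right)^{2}\right)\right) = \left(-6 - 11\right) \left(-116 + \left(8 + 4 \left(4 + 5\right)^{2}\right)\right) = - 17 \left(-116 + \left(8 + 4 \cdot 9^{2}\right)\right) = - 17 \left(-116 + \left(8 + 4 \cdot 81\right)\right) = - 17 \left(-116 + \left(8 + 324\right)\right) = - 17 \left(-116 + 332\right) = \left(-17\right) 216 = -3672$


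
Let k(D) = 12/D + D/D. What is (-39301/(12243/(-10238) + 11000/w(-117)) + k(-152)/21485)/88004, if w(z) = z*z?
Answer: 899372077770107441/790001423126172488 ≈ 1.1384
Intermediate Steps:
w(z) = z²
k(D) = 1 + 12/D (k(D) = 12/D + 1 = 1 + 12/D)
(-39301/(12243/(-10238) + 11000/w(-117)) + k(-152)/21485)/88004 = (-39301/(12243/(-10238) + 11000/((-117)²)) + ((12 - 152)/(-152))/21485)/88004 = (-39301/(12243*(-1/10238) + 11000/13689) - 1/152*(-140)*(1/21485))*(1/88004) = (-39301/(-12243/10238 + 11000*(1/13689)) + (35/38)*(1/21485))*(1/88004) = (-39301/(-12243/10238 + 11000/13689) + 7/163286)*(1/88004) = (-39301/(-54976427/140147982) + 7/163286)*(1/88004) = (-39301*(-140147982/54976427) + 7/163286)*(1/88004) = (5507955840582/54976427 + 7/163286)*(1/88004) = (899372077770107441/8976880859122)*(1/88004) = 899372077770107441/790001423126172488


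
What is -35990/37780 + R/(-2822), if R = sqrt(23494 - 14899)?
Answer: -3599/3778 - 3*sqrt(955)/2822 ≈ -0.98547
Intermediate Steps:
R = 3*sqrt(955) (R = sqrt(8595) = 3*sqrt(955) ≈ 92.709)
-35990/37780 + R/(-2822) = -35990/37780 + (3*sqrt(955))/(-2822) = -35990*1/37780 + (3*sqrt(955))*(-1/2822) = -3599/3778 - 3*sqrt(955)/2822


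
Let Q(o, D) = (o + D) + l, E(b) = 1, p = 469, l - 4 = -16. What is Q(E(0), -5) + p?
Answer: 453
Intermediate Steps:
l = -12 (l = 4 - 16 = -12)
Q(o, D) = -12 + D + o (Q(o, D) = (o + D) - 12 = (D + o) - 12 = -12 + D + o)
Q(E(0), -5) + p = (-12 - 5 + 1) + 469 = -16 + 469 = 453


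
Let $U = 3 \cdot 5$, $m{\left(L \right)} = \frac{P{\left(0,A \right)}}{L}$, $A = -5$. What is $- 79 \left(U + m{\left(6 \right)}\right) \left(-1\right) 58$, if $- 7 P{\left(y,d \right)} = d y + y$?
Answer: $68730$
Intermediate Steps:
$P{\left(y,d \right)} = - \frac{y}{7} - \frac{d y}{7}$ ($P{\left(y,d \right)} = - \frac{d y + y}{7} = - \frac{y + d y}{7} = - \frac{y}{7} - \frac{d y}{7}$)
$m{\left(L \right)} = 0$ ($m{\left(L \right)} = \frac{\left(- \frac{1}{7}\right) 0 \left(1 - 5\right)}{L} = \frac{\left(- \frac{1}{7}\right) 0 \left(-4\right)}{L} = \frac{0}{L} = 0$)
$U = 15$
$- 79 \left(U + m{\left(6 \right)}\right) \left(-1\right) 58 = - 79 \left(15 + 0\right) \left(-1\right) 58 = - 79 \cdot 15 \left(-1\right) 58 = \left(-79\right) \left(-15\right) 58 = 1185 \cdot 58 = 68730$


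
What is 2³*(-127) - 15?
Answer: -1031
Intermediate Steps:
2³*(-127) - 15 = 8*(-127) - 15 = -1016 - 15 = -1031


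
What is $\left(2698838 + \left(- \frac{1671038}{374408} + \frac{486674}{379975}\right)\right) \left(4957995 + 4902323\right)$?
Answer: $\frac{946471144204861860793689}{35566419950} \approx 2.6611 \cdot 10^{13}$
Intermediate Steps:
$\left(2698838 + \left(- \frac{1671038}{374408} + \frac{486674}{379975}\right)\right) \left(4957995 + 4902323\right) = \left(2698838 + \left(\left(-1671038\right) \frac{1}{374408} + 486674 \cdot \frac{1}{379975}\right)\right) 9860318 = \left(2698838 + \left(- \frac{835519}{187204} + \frac{486674}{379975}\right)\right) 9860318 = \left(2698838 - \frac{226369012529}{71132839900}\right) 9860318 = \frac{191975785001023671}{71132839900} \cdot 9860318 = \frac{946471144204861860793689}{35566419950}$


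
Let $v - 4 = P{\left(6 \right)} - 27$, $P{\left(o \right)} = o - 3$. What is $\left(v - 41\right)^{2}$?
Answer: $3721$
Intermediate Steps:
$P{\left(o \right)} = -3 + o$ ($P{\left(o \right)} = o - 3 = -3 + o$)
$v = -20$ ($v = 4 + \left(\left(-3 + 6\right) - 27\right) = 4 + \left(3 - 27\right) = 4 - 24 = -20$)
$\left(v - 41\right)^{2} = \left(-20 - 41\right)^{2} = \left(-61\right)^{2} = 3721$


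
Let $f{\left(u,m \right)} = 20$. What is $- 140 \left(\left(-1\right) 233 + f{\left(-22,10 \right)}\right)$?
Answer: $29820$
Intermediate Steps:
$- 140 \left(\left(-1\right) 233 + f{\left(-22,10 \right)}\right) = - 140 \left(\left(-1\right) 233 + 20\right) = - 140 \left(-233 + 20\right) = \left(-140\right) \left(-213\right) = 29820$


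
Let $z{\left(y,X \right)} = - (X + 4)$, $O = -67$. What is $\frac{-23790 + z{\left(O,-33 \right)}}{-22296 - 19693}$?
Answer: $\frac{23761}{41989} \approx 0.56589$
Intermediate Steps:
$z{\left(y,X \right)} = -4 - X$ ($z{\left(y,X \right)} = - (4 + X) = -4 - X$)
$\frac{-23790 + z{\left(O,-33 \right)}}{-22296 - 19693} = \frac{-23790 - -29}{-22296 - 19693} = \frac{-23790 + \left(-4 + 33\right)}{-41989} = \left(-23790 + 29\right) \left(- \frac{1}{41989}\right) = \left(-23761\right) \left(- \frac{1}{41989}\right) = \frac{23761}{41989}$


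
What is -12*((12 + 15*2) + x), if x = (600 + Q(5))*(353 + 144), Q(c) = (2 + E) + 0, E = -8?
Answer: -3543120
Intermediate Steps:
Q(c) = -6 (Q(c) = (2 - 8) + 0 = -6 + 0 = -6)
x = 295218 (x = (600 - 6)*(353 + 144) = 594*497 = 295218)
-12*((12 + 15*2) + x) = -12*((12 + 15*2) + 295218) = -12*((12 + 30) + 295218) = -12*(42 + 295218) = -12*295260 = -3543120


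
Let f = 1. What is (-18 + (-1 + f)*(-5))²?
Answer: 324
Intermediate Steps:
(-18 + (-1 + f)*(-5))² = (-18 + (-1 + 1)*(-5))² = (-18 + 0*(-5))² = (-18 + 0)² = (-18)² = 324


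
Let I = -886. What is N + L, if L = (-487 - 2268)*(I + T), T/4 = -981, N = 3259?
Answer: 13254809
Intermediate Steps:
T = -3924 (T = 4*(-981) = -3924)
L = 13251550 (L = (-487 - 2268)*(-886 - 3924) = -2755*(-4810) = 13251550)
N + L = 3259 + 13251550 = 13254809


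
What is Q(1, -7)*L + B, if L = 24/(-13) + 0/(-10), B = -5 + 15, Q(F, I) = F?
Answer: 106/13 ≈ 8.1538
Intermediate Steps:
B = 10
L = -24/13 (L = 24*(-1/13) + 0*(-⅒) = -24/13 + 0 = -24/13 ≈ -1.8462)
Q(1, -7)*L + B = 1*(-24/13) + 10 = -24/13 + 10 = 106/13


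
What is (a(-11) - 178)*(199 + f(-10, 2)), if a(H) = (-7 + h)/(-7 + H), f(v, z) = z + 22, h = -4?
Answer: -712039/18 ≈ -39558.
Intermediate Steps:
f(v, z) = 22 + z
a(H) = -11/(-7 + H) (a(H) = (-7 - 4)/(-7 + H) = -11/(-7 + H))
(a(-11) - 178)*(199 + f(-10, 2)) = (-11/(-7 - 11) - 178)*(199 + (22 + 2)) = (-11/(-18) - 178)*(199 + 24) = (-11*(-1/18) - 178)*223 = (11/18 - 178)*223 = -3193/18*223 = -712039/18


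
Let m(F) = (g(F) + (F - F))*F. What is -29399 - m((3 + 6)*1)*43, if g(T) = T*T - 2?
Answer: -59972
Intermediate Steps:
g(T) = -2 + T² (g(T) = T² - 2 = -2 + T²)
m(F) = F*(-2 + F²) (m(F) = ((-2 + F²) + (F - F))*F = ((-2 + F²) + 0)*F = (-2 + F²)*F = F*(-2 + F²))
-29399 - m((3 + 6)*1)*43 = -29399 - ((3 + 6)*1)*(-2 + ((3 + 6)*1)²)*43 = -29399 - (9*1)*(-2 + (9*1)²)*43 = -29399 - 9*(-2 + 9²)*43 = -29399 - 9*(-2 + 81)*43 = -29399 - 9*79*43 = -29399 - 711*43 = -29399 - 1*30573 = -29399 - 30573 = -59972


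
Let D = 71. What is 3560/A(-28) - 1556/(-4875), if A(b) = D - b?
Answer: 5836348/160875 ≈ 36.279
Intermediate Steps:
A(b) = 71 - b
3560/A(-28) - 1556/(-4875) = 3560/(71 - 1*(-28)) - 1556/(-4875) = 3560/(71 + 28) - 1556*(-1/4875) = 3560/99 + 1556/4875 = 5836348/160875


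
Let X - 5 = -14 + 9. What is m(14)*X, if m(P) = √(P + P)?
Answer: 0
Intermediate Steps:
X = 0 (X = 5 + (-14 + 9) = 5 - 5 = 0)
m(P) = √2*√P (m(P) = √(2*P) = √2*√P)
m(14)*X = (√2*√14)*0 = (2*√7)*0 = 0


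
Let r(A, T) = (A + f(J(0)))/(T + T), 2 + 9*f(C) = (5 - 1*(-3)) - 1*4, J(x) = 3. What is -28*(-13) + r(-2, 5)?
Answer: 16372/45 ≈ 363.82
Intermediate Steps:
f(C) = 2/9 (f(C) = -2/9 + ((5 - 1*(-3)) - 1*4)/9 = -2/9 + ((5 + 3) - 4)/9 = -2/9 + (8 - 4)/9 = -2/9 + (⅑)*4 = -2/9 + 4/9 = 2/9)
r(A, T) = (2/9 + A)/(2*T) (r(A, T) = (A + 2/9)/(T + T) = (2/9 + A)/((2*T)) = (2/9 + A)*(1/(2*T)) = (2/9 + A)/(2*T))
-28*(-13) + r(-2, 5) = -28*(-13) + (1/18)*(2 + 9*(-2))/5 = 364 + (1/18)*(⅕)*(2 - 18) = 364 + (1/18)*(⅕)*(-16) = 364 - 8/45 = 16372/45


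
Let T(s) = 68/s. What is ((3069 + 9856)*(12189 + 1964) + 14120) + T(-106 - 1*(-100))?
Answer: 548824901/3 ≈ 1.8294e+8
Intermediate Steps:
((3069 + 9856)*(12189 + 1964) + 14120) + T(-106 - 1*(-100)) = ((3069 + 9856)*(12189 + 1964) + 14120) + 68/(-106 - 1*(-100)) = (12925*14153 + 14120) + 68/(-106 + 100) = (182927525 + 14120) + 68/(-6) = 182941645 + 68*(-⅙) = 182941645 - 34/3 = 548824901/3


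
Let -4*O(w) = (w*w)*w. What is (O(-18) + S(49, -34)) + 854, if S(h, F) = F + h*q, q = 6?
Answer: 2572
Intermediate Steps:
O(w) = -w³/4 (O(w) = -w*w*w/4 = -w²*w/4 = -w³/4)
S(h, F) = F + 6*h (S(h, F) = F + h*6 = F + 6*h)
(O(-18) + S(49, -34)) + 854 = (-¼*(-18)³ + (-34 + 6*49)) + 854 = (-¼*(-5832) + (-34 + 294)) + 854 = (1458 + 260) + 854 = 1718 + 854 = 2572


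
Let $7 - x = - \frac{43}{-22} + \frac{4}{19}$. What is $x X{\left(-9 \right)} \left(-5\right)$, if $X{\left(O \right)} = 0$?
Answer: $0$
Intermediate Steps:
$x = \frac{2021}{418}$ ($x = 7 - \left(- \frac{43}{-22} + \frac{4}{19}\right) = 7 - \left(\left(-43\right) \left(- \frac{1}{22}\right) + 4 \cdot \frac{1}{19}\right) = 7 - \left(\frac{43}{22} + \frac{4}{19}\right) = 7 - \frac{905}{418} = \frac{2021}{418} \approx 4.8349$)
$x X{\left(-9 \right)} \left(-5\right) = \frac{2021}{418} \cdot 0 \left(-5\right) = 0 \left(-5\right) = 0$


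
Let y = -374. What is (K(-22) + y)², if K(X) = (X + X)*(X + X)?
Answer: 2439844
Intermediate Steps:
K(X) = 4*X² (K(X) = (2*X)*(2*X) = 4*X²)
(K(-22) + y)² = (4*(-22)² - 374)² = (4*484 - 374)² = (1936 - 374)² = 1562² = 2439844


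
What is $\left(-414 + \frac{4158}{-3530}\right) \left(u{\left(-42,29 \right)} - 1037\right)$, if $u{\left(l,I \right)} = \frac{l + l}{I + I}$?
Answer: $\frac{4413588147}{10237} \approx 4.3114 \cdot 10^{5}$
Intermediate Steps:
$u{\left(l,I \right)} = \frac{l}{I}$ ($u{\left(l,I \right)} = \frac{2 l}{2 I} = 2 l \frac{1}{2 I} = \frac{l}{I}$)
$\left(-414 + \frac{4158}{-3530}\right) \left(u{\left(-42,29 \right)} - 1037\right) = \left(-414 + \frac{4158}{-3530}\right) \left(- \frac{42}{29} - 1037\right) = \left(-414 + 4158 \left(- \frac{1}{3530}\right)\right) \left(\left(-42\right) \frac{1}{29} - 1037\right) = \left(-414 - \frac{2079}{1765}\right) \left(- \frac{42}{29} - 1037\right) = \left(- \frac{732789}{1765}\right) \left(- \frac{30115}{29}\right) = \frac{4413588147}{10237}$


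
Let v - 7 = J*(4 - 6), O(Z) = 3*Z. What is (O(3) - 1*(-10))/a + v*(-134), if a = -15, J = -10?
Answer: -54289/15 ≈ -3619.3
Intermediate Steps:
v = 27 (v = 7 - 10*(4 - 6) = 7 - 10*(-2) = 7 + 20 = 27)
(O(3) - 1*(-10))/a + v*(-134) = (3*3 - 1*(-10))/(-15) + 27*(-134) = -(9 + 10)/15 - 3618 = -1/15*19 - 3618 = -19/15 - 3618 = -54289/15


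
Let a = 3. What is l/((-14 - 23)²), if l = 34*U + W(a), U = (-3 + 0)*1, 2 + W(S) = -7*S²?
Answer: -167/1369 ≈ -0.12199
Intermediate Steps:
W(S) = -2 - 7*S²
U = -3 (U = -3*1 = -3)
l = -167 (l = 34*(-3) + (-2 - 7*3²) = -102 + (-2 - 7*9) = -102 + (-2 - 63) = -102 - 65 = -167)
l/((-14 - 23)²) = -167/(-14 - 23)² = -167/((-37)²) = -167/1369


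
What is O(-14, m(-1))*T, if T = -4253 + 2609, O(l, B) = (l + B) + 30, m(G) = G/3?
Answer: -25756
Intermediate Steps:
m(G) = G/3 (m(G) = G*(⅓) = G/3)
O(l, B) = 30 + B + l (O(l, B) = (B + l) + 30 = 30 + B + l)
T = -1644
O(-14, m(-1))*T = (30 + (⅓)*(-1) - 14)*(-1644) = (30 - ⅓ - 14)*(-1644) = (47/3)*(-1644) = -25756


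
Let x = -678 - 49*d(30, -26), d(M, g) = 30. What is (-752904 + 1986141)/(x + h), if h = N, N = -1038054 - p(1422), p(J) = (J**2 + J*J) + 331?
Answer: -1233237/5084701 ≈ -0.24254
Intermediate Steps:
p(J) = 331 + 2*J**2 (p(J) = (J**2 + J**2) + 331 = 2*J**2 + 331 = 331 + 2*J**2)
x = -2148 (x = -678 - 49*30 = -678 - 1470 = -2148)
N = -5082553 (N = -1038054 - (331 + 2*1422**2) = -1038054 - (331 + 2*2022084) = -1038054 - (331 + 4044168) = -1038054 - 1*4044499 = -1038054 - 4044499 = -5082553)
h = -5082553
(-752904 + 1986141)/(x + h) = (-752904 + 1986141)/(-2148 - 5082553) = 1233237/(-5084701) = 1233237*(-1/5084701) = -1233237/5084701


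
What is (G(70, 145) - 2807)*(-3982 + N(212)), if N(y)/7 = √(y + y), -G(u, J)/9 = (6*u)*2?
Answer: 41281394 - 145138*√106 ≈ 3.9787e+7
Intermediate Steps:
G(u, J) = -108*u (G(u, J) = -9*6*u*2 = -108*u)
N(y) = 7*√2*√y (N(y) = 7*√(y + y) = 7*√(2*y) = 7*(√2*√y) = 7*√2*√y)
(G(70, 145) - 2807)*(-3982 + N(212)) = (-108*70 - 2807)*(-3982 + 7*√2*√212) = (-7560 - 2807)*(-3982 + 7*√2*(2*√53)) = -10367*(-3982 + 14*√106) = 41281394 - 145138*√106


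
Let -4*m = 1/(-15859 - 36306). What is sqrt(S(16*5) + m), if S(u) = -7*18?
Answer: I*sqrt(1371478309235)/104330 ≈ 11.225*I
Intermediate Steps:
S(u) = -126
m = 1/208660 (m = -1/(4*(-15859 - 36306)) = -1/4/(-52165) = -1/4*(-1/52165) = 1/208660 ≈ 4.7925e-6)
sqrt(S(16*5) + m) = sqrt(-126 + 1/208660) = sqrt(-26291159/208660) = I*sqrt(1371478309235)/104330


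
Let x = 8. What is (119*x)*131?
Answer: 124712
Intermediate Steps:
(119*x)*131 = (119*8)*131 = 952*131 = 124712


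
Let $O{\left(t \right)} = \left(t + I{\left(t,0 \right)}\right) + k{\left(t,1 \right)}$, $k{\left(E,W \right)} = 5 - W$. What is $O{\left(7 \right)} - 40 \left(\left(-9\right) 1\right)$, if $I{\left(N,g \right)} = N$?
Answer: $378$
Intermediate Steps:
$O{\left(t \right)} = 4 + 2 t$ ($O{\left(t \right)} = \left(t + t\right) + \left(5 - 1\right) = 2 t + \left(5 - 1\right) = 2 t + 4 = 4 + 2 t$)
$O{\left(7 \right)} - 40 \left(\left(-9\right) 1\right) = \left(4 + 2 \cdot 7\right) - 40 \left(\left(-9\right) 1\right) = \left(4 + 14\right) - -360 = 18 + 360 = 378$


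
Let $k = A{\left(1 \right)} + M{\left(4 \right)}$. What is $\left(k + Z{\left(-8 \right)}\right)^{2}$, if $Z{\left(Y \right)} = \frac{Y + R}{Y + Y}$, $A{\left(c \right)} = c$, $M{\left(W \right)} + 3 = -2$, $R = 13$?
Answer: $\frac{4761}{256} \approx 18.598$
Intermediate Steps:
$M{\left(W \right)} = -5$ ($M{\left(W \right)} = -3 - 2 = -5$)
$Z{\left(Y \right)} = \frac{13 + Y}{2 Y}$ ($Z{\left(Y \right)} = \frac{Y + 13}{Y + Y} = \frac{13 + Y}{2 Y}$)
$k = -4$ ($k = 1 - 5 = -4$)
$\left(k + Z{\left(-8 \right)}\right)^{2} = \left(-4 + \frac{13 - 8}{2 \left(-8\right)}\right)^{2} = \left(-4 + \frac{1}{2} \left(- \frac{1}{8}\right) 5\right)^{2} = \left(-4 - \frac{5}{16}\right)^{2} = \left(- \frac{69}{16}\right)^{2} = \frac{4761}{256}$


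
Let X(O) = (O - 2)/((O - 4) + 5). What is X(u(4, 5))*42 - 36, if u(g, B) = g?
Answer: -96/5 ≈ -19.200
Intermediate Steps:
X(O) = (-2 + O)/(1 + O) (X(O) = (-2 + O)/((-4 + O) + 5) = (-2 + O)/(1 + O))
X(u(4, 5))*42 - 36 = ((-2 + 4)/(1 + 4))*42 - 36 = (2/5)*42 - 36 = ((⅕)*2)*42 - 36 = (⅖)*42 - 36 = 84/5 - 36 = -96/5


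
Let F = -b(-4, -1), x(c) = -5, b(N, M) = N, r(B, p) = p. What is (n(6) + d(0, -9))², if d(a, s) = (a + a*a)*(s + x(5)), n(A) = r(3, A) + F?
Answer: 100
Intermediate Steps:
F = 4 (F = -1*(-4) = 4)
n(A) = 4 + A (n(A) = A + 4 = 4 + A)
d(a, s) = (-5 + s)*(a + a²) (d(a, s) = (a + a*a)*(s - 5) = (a + a²)*(-5 + s) = (-5 + s)*(a + a²))
(n(6) + d(0, -9))² = ((4 + 6) + 0*(-5 - 9 - 5*0 + 0*(-9)))² = (10 + 0*(-5 - 9 + 0 + 0))² = (10 + 0*(-14))² = (10 + 0)² = 10² = 100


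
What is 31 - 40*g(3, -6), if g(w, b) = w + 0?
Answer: -89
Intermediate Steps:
g(w, b) = w
31 - 40*g(3, -6) = 31 - 40*3 = 31 - 120 = -89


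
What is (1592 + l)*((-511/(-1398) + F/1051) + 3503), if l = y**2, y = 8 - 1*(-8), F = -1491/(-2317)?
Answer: 524776193750732/81056273 ≈ 6.4742e+6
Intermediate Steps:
F = 213/331 (F = -1491*(-1/2317) = 213/331 ≈ 0.64350)
y = 16 (y = 8 + 8 = 16)
l = 256 (l = 16**2 = 256)
(1592 + l)*((-511/(-1398) + F/1051) + 3503) = (1592 + 256)*((-511/(-1398) + (213/331)/1051) + 3503) = 1848*((-511*(-1/1398) + (213/331)*(1/1051)) + 3503) = 1848*((511/1398 + 213/347881) + 3503) = 1848*(178064965/486337638 + 3503) = 1848*(1703818810879/486337638) = 524776193750732/81056273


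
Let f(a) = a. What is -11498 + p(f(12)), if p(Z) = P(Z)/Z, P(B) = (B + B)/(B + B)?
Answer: -137975/12 ≈ -11498.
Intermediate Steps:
P(B) = 1 (P(B) = (2*B)/((2*B)) = (2*B)*(1/(2*B)) = 1)
p(Z) = 1/Z
-11498 + p(f(12)) = -11498 + 1/12 = -137975/12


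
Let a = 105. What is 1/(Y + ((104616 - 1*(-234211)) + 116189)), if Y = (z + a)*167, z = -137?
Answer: 1/449672 ≈ 2.2238e-6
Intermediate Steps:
Y = -5344 (Y = (-137 + 105)*167 = -32*167 = -5344)
1/(Y + ((104616 - 1*(-234211)) + 116189)) = 1/(-5344 + ((104616 - 1*(-234211)) + 116189)) = 1/(-5344 + ((104616 + 234211) + 116189)) = 1/(-5344 + (338827 + 116189)) = 1/(-5344 + 455016) = 1/449672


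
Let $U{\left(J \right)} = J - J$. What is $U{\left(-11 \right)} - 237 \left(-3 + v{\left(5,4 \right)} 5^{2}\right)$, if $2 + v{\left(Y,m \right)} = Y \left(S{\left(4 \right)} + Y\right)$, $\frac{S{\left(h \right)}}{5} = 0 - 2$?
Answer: $160686$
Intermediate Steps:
$S{\left(h \right)} = -10$ ($S{\left(h \right)} = 5 \left(0 - 2\right) = 5 \left(-2\right) = -10$)
$v{\left(Y,m \right)} = -2 + Y \left(-10 + Y\right)$
$U{\left(J \right)} = 0$
$U{\left(-11 \right)} - 237 \left(-3 + v{\left(5,4 \right)} 5^{2}\right) = 0 - 237 \left(-3 + \left(-2 + 5^{2} - 50\right) 5^{2}\right) = 0 - 237 \left(-3 + \left(-2 + 25 - 50\right) 25\right) = 0 - 237 \left(-3 - 675\right) = 0 - -160686 = 0 + 160686 = 160686$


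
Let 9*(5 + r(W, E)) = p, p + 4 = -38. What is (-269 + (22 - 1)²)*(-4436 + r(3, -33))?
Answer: -2293964/3 ≈ -7.6466e+5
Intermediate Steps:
p = -42 (p = -4 - 38 = -42)
r(W, E) = -29/3 (r(W, E) = -5 + (⅑)*(-42) = -5 - 14/3 = -29/3)
(-269 + (22 - 1)²)*(-4436 + r(3, -33)) = (-269 + (22 - 1)²)*(-4436 - 29/3) = (-269 + 21²)*(-13337/3) = (-269 + 441)*(-13337/3) = 172*(-13337/3) = -2293964/3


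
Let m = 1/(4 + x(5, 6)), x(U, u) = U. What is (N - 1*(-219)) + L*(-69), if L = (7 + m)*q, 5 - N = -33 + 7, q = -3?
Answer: 1722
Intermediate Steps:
m = ⅑ (m = 1/(4 + 5) = 1/9 = ⅑ ≈ 0.11111)
N = 31 (N = 5 - (-33 + 7) = 5 - 1*(-26) = 5 + 26 = 31)
L = -64/3 (L = (7 + ⅑)*(-3) = (64/9)*(-3) = -64/3 ≈ -21.333)
(N - 1*(-219)) + L*(-69) = (31 - 1*(-219)) - 64/3*(-69) = (31 + 219) + 1472 = 250 + 1472 = 1722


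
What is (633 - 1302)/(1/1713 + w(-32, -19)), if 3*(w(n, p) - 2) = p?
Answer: 381999/2474 ≈ 154.41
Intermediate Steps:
w(n, p) = 2 + p/3
(633 - 1302)/(1/1713 + w(-32, -19)) = (633 - 1302)/(1/1713 + (2 + (⅓)*(-19))) = -669/(1/1713 + (2 - 19/3)) = -669/(1/1713 - 13/3) = -669/(-2474/571) = -669*(-571/2474) = 381999/2474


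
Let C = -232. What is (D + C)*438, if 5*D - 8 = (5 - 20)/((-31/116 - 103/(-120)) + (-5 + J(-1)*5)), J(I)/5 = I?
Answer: -51616957968/511715 ≈ -1.0087e+5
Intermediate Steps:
J(I) = 5*I
D = 870944/511715 (D = 8/5 + ((5 - 20)/((-31/116 - 103/(-120)) + (-5 + (5*(-1))*5)))/5 = 8/5 + (-15/((-31*1/116 - 103*(-1/120)) + (-5 - 5*5)))/5 = 8/5 + (-15/((-31/116 + 103/120) + (-5 - 25)))/5 = 8/5 + (-15/(2057/3480 - 30))/5 = 8/5 + (-15/(-102343/3480))/5 = 8/5 + (-15*(-3480/102343))/5 = 8/5 + (1/5)*(52200/102343) = 8/5 + 10440/102343 = 870944/511715 ≈ 1.7020)
(D + C)*438 = (870944/511715 - 232)*438 = -117846936/511715*438 = -51616957968/511715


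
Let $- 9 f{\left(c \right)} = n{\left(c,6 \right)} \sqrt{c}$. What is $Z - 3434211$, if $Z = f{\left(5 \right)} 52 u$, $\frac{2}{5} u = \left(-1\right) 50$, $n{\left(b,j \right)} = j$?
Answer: $-3434211 + \frac{13000 \sqrt{5}}{3} \approx -3.4245 \cdot 10^{6}$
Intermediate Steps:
$u = -125$ ($u = \frac{5 \left(\left(-1\right) 50\right)}{2} = \frac{5}{2} \left(-50\right) = -125$)
$f{\left(c \right)} = - \frac{2 \sqrt{c}}{3}$ ($f{\left(c \right)} = - \frac{6 \sqrt{c}}{9} = - \frac{2 \sqrt{c}}{3}$)
$Z = \frac{13000 \sqrt{5}}{3}$ ($Z = - \frac{2 \sqrt{5}}{3} \cdot 52 \left(-125\right) = - \frac{104 \sqrt{5}}{3} \left(-125\right) = \frac{13000 \sqrt{5}}{3} \approx 9689.6$)
$Z - 3434211 = \frac{13000 \sqrt{5}}{3} - 3434211 = -3434211 + \frac{13000 \sqrt{5}}{3}$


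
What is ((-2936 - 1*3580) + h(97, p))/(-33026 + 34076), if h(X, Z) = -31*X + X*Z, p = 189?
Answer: 881/105 ≈ 8.3905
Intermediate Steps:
((-2936 - 1*3580) + h(97, p))/(-33026 + 34076) = ((-2936 - 1*3580) + 97*(-31 + 189))/(-33026 + 34076) = ((-2936 - 3580) + 97*158)/1050 = (-6516 + 15326)*(1/1050) = 8810*(1/1050) = 881/105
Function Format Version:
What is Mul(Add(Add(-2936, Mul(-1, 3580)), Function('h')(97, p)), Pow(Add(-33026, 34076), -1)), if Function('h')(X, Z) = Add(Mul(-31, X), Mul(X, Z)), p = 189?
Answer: Rational(881, 105) ≈ 8.3905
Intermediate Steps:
Mul(Add(Add(-2936, Mul(-1, 3580)), Function('h')(97, p)), Pow(Add(-33026, 34076), -1)) = Mul(Add(Add(-2936, Mul(-1, 3580)), Mul(97, Add(-31, 189))), Pow(Add(-33026, 34076), -1)) = Mul(Add(Add(-2936, -3580), Mul(97, 158)), Pow(1050, -1)) = Mul(Add(-6516, 15326), Rational(1, 1050)) = Mul(8810, Rational(1, 1050)) = Rational(881, 105)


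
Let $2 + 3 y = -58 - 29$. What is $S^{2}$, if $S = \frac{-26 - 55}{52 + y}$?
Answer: $\frac{59049}{4489} \approx 13.154$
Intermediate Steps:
$y = - \frac{89}{3}$ ($y = - \frac{2}{3} + \frac{-58 - 29}{3} = - \frac{2}{3} + \frac{1}{3} \left(-87\right) = - \frac{2}{3} - 29 = - \frac{89}{3} \approx -29.667$)
$S = - \frac{243}{67}$ ($S = \frac{-26 - 55}{52 - \frac{89}{3}} = - \frac{81}{\frac{67}{3}} = \left(-81\right) \frac{3}{67} = - \frac{243}{67} \approx -3.6269$)
$S^{2} = \left(- \frac{243}{67}\right)^{2} = \frac{59049}{4489}$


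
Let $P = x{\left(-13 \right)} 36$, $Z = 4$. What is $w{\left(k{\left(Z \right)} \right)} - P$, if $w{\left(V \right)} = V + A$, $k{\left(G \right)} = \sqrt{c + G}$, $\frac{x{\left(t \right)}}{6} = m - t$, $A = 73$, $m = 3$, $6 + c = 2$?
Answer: $-3383$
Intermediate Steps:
$c = -4$ ($c = -6 + 2 = -4$)
$x{\left(t \right)} = 18 - 6 t$ ($x{\left(t \right)} = 6 \left(3 - t\right) = 18 - 6 t$)
$k{\left(G \right)} = \sqrt{-4 + G}$
$w{\left(V \right)} = 73 + V$ ($w{\left(V \right)} = V + 73 = 73 + V$)
$P = 3456$ ($P = \left(18 - -78\right) 36 = \left(18 + 78\right) 36 = 96 \cdot 36 = 3456$)
$w{\left(k{\left(Z \right)} \right)} - P = \left(73 + \sqrt{-4 + 4}\right) - 3456 = \left(73 + \sqrt{0}\right) - 3456 = \left(73 + 0\right) - 3456 = 73 - 3456 = -3383$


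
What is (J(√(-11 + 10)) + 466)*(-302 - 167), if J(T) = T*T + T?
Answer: -218085 - 469*I ≈ -2.1809e+5 - 469.0*I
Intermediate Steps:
J(T) = T + T² (J(T) = T² + T = T + T²)
(J(√(-11 + 10)) + 466)*(-302 - 167) = (√(-11 + 10)*(1 + √(-11 + 10)) + 466)*(-302 - 167) = (√(-1)*(1 + √(-1)) + 466)*(-469) = (I*(1 + I) + 466)*(-469) = (466 + I*(1 + I))*(-469) = -218554 - 469*I*(1 + I)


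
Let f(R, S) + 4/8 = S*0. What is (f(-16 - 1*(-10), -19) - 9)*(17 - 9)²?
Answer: -608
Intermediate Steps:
f(R, S) = -½ (f(R, S) = -½ + S*0 = -½ + 0 = -½)
(f(-16 - 1*(-10), -19) - 9)*(17 - 9)² = (-½ - 9)*(17 - 9)² = -19/2*8² = -19/2*64 = -608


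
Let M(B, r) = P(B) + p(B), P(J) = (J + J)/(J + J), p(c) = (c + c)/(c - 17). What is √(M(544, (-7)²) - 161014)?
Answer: I*√154731509/31 ≈ 401.26*I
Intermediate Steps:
p(c) = 2*c/(-17 + c) (p(c) = (2*c)/(-17 + c) = 2*c/(-17 + c))
P(J) = 1 (P(J) = (2*J)/((2*J)) = (2*J)*(1/(2*J)) = 1)
M(B, r) = 1 + 2*B/(-17 + B)
√(M(544, (-7)²) - 161014) = √((-17 + 3*544)/(-17 + 544) - 161014) = √((-17 + 1632)/527 - 161014) = √((1/527)*1615 - 161014) = √(95/31 - 161014) = √(-4991339/31) = I*√154731509/31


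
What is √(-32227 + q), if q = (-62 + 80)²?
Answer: I*√31903 ≈ 178.61*I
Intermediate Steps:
q = 324 (q = 18² = 324)
√(-32227 + q) = √(-32227 + 324) = √(-31903) = I*√31903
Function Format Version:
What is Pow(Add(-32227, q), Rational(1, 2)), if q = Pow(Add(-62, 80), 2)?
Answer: Mul(I, Pow(31903, Rational(1, 2))) ≈ Mul(178.61, I)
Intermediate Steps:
q = 324 (q = Pow(18, 2) = 324)
Pow(Add(-32227, q), Rational(1, 2)) = Pow(Add(-32227, 324), Rational(1, 2)) = Pow(-31903, Rational(1, 2)) = Mul(I, Pow(31903, Rational(1, 2)))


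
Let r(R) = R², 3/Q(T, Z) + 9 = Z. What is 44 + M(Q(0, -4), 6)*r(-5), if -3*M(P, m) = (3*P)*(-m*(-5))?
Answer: 2822/13 ≈ 217.08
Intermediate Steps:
Q(T, Z) = 3/(-9 + Z)
M(P, m) = -5*P*m (M(P, m) = -3*P*-m*(-5)/3 = -3*P*5*m/3 = -5*P*m)
44 + M(Q(0, -4), 6)*r(-5) = 44 - 5*3/(-9 - 4)*6*(-5)² = 44 - 5*3/(-13)*6*25 = 44 - 5*3*(-1/13)*6*25 = 44 - 5*(-3/13)*6*25 = 44 + (90/13)*25 = 44 + 2250/13 = 2822/13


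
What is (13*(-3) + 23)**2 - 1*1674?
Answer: -1418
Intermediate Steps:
(13*(-3) + 23)**2 - 1*1674 = (-39 + 23)**2 - 1674 = (-16)**2 - 1674 = 256 - 1674 = -1418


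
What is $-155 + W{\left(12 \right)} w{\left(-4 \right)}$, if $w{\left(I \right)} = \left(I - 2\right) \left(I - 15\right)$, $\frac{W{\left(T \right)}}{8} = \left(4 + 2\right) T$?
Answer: $65509$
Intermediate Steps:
$W{\left(T \right)} = 48 T$ ($W{\left(T \right)} = 8 \left(4 + 2\right) T = 8 \cdot 6 T = 48 T$)
$w{\left(I \right)} = \left(-15 + I\right) \left(-2 + I\right)$ ($w{\left(I \right)} = \left(-2 + I\right) \left(-15 + I\right) = \left(-15 + I\right) \left(-2 + I\right)$)
$-155 + W{\left(12 \right)} w{\left(-4 \right)} = -155 + 48 \cdot 12 \left(30 + \left(-4\right)^{2} - -68\right) = -155 + 576 \left(30 + 16 + 68\right) = -155 + 576 \cdot 114 = -155 + 65664 = 65509$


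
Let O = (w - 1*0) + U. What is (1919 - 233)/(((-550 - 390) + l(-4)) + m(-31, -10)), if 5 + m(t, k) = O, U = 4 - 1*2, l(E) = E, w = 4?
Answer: -1686/943 ≈ -1.7879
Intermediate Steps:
U = 2 (U = 4 - 2 = 2)
O = 6 (O = (4 - 1*0) + 2 = (4 + 0) + 2 = 4 + 2 = 6)
m(t, k) = 1 (m(t, k) = -5 + 6 = 1)
(1919 - 233)/(((-550 - 390) + l(-4)) + m(-31, -10)) = (1919 - 233)/(((-550 - 390) - 4) + 1) = 1686/((-940 - 4) + 1) = 1686/(-944 + 1) = 1686/(-943) = 1686*(-1/943) = -1686/943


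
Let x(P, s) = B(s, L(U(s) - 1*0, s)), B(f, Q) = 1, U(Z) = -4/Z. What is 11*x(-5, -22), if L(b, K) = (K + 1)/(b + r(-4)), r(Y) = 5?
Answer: 11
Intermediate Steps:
L(b, K) = (1 + K)/(5 + b) (L(b, K) = (K + 1)/(b + 5) = (1 + K)/(5 + b))
x(P, s) = 1
11*x(-5, -22) = 11*1 = 11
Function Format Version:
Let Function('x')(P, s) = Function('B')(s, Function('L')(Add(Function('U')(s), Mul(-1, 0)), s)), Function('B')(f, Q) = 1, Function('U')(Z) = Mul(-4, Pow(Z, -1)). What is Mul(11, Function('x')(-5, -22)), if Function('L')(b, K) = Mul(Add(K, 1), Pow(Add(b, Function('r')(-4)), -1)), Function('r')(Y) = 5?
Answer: 11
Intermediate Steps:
Function('L')(b, K) = Mul(Pow(Add(5, b), -1), Add(1, K)) (Function('L')(b, K) = Mul(Add(K, 1), Pow(Add(b, 5), -1)) = Mul(Add(1, K), Pow(Add(5, b), -1)) = Mul(Pow(Add(5, b), -1), Add(1, K)))
Function('x')(P, s) = 1
Mul(11, Function('x')(-5, -22)) = Mul(11, 1) = 11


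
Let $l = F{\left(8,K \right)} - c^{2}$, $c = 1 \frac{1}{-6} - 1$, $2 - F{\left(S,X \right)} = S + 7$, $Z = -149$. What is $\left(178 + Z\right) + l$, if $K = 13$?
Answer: $\frac{527}{36} \approx 14.639$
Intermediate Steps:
$F{\left(S,X \right)} = -5 - S$ ($F{\left(S,X \right)} = 2 - \left(S + 7\right) = 2 - \left(7 + S\right) = -5 - S$)
$c = - \frac{7}{6}$ ($c = 1 \left(- \frac{1}{6}\right) - 1 = - \frac{1}{6} - 1 = - \frac{7}{6} \approx -1.1667$)
$l = - \frac{517}{36}$ ($l = \left(-5 - 8\right) - \left(- \frac{7}{6}\right)^{2} = \left(-5 - 8\right) - \frac{49}{36} = -13 - \frac{49}{36} = - \frac{517}{36} \approx -14.361$)
$\left(178 + Z\right) + l = \left(178 - 149\right) - \frac{517}{36} = 29 - \frac{517}{36} = \frac{527}{36}$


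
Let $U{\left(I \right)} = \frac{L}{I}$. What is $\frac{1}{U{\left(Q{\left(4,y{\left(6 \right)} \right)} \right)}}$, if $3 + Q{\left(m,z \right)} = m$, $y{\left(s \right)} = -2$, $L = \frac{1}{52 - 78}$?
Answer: $-26$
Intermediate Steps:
$L = - \frac{1}{26}$ ($L = \frac{1}{-26} = - \frac{1}{26} \approx -0.038462$)
$Q{\left(m,z \right)} = -3 + m$
$U{\left(I \right)} = - \frac{1}{26 I}$
$\frac{1}{U{\left(Q{\left(4,y{\left(6 \right)} \right)} \right)}} = \frac{1}{\left(- \frac{1}{26}\right) \frac{1}{-3 + 4}} = \frac{1}{\left(- \frac{1}{26}\right) 1^{-1}} = \frac{1}{\left(- \frac{1}{26}\right) 1} = \frac{1}{- \frac{1}{26}} = -26$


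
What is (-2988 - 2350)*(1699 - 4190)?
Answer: 13296958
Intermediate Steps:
(-2988 - 2350)*(1699 - 4190) = -5338*(-2491) = 13296958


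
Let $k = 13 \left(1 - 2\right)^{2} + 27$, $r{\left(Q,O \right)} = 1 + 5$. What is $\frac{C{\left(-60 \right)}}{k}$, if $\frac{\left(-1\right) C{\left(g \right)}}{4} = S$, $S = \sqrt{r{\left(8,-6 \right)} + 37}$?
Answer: $- \frac{\sqrt{43}}{10} \approx -0.65574$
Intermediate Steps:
$r{\left(Q,O \right)} = 6$
$S = \sqrt{43}$ ($S = \sqrt{6 + 37} = \sqrt{43} \approx 6.5574$)
$C{\left(g \right)} = - 4 \sqrt{43}$
$k = 40$ ($k = 13 \left(-1\right)^{2} + 27 = 13 \cdot 1 + 27 = 13 + 27 = 40$)
$\frac{C{\left(-60 \right)}}{k} = \frac{\left(-4\right) \sqrt{43}}{40} = - 4 \sqrt{43} \cdot \frac{1}{40} = - \frac{\sqrt{43}}{10}$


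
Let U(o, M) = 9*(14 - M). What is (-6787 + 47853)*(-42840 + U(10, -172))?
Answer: -1690522956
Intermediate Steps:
U(o, M) = 126 - 9*M
(-6787 + 47853)*(-42840 + U(10, -172)) = (-6787 + 47853)*(-42840 + (126 - 9*(-172))) = 41066*(-42840 + (126 + 1548)) = 41066*(-42840 + 1674) = 41066*(-41166) = -1690522956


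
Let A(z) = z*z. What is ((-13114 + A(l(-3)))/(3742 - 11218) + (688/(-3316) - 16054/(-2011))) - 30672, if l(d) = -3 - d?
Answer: -191079034370089/6231690822 ≈ -30662.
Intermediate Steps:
A(z) = z²
((-13114 + A(l(-3)))/(3742 - 11218) + (688/(-3316) - 16054/(-2011))) - 30672 = ((-13114 + (-3 - 1*(-3))²)/(3742 - 11218) + (688/(-3316) - 16054/(-2011))) - 30672 = ((-13114 + (-3 + 3)²)/(-7476) + (688*(-1/3316) - 16054*(-1/2011))) - 30672 = ((-13114 + 0²)*(-1/7476) + (-172/829 + 16054/2011)) - 30672 = ((-13114 + 0)*(-1/7476) + 12962874/1667119) - 30672 = (-13114*(-1/7476) + 12962874/1667119) - 30672 = (6557/3738 + 12962874/1667119) - 30672 = 59386522295/6231690822 - 30672 = -191079034370089/6231690822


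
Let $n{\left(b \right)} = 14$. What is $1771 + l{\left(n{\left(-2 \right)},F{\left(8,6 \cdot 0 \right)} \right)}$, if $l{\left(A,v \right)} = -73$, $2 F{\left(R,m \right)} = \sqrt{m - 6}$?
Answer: $1698$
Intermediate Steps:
$F{\left(R,m \right)} = \frac{\sqrt{-6 + m}}{2}$ ($F{\left(R,m \right)} = \frac{\sqrt{m - 6}}{2} = \frac{\sqrt{-6 + m}}{2}$)
$1771 + l{\left(n{\left(-2 \right)},F{\left(8,6 \cdot 0 \right)} \right)} = 1771 - 73 = 1698$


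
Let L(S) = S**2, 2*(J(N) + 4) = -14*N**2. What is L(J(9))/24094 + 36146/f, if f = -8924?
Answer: 254836020/26876857 ≈ 9.4816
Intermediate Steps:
J(N) = -4 - 7*N**2 (J(N) = -4 + (-14*N**2)/2 = -4 - 7*N**2)
L(J(9))/24094 + 36146/f = (-4 - 7*9**2)**2/24094 + 36146/(-8924) = (-4 - 7*81)**2*(1/24094) + 36146*(-1/8924) = (-4 - 567)**2*(1/24094) - 18073/4462 = (-571)**2*(1/24094) - 18073/4462 = 326041*(1/24094) - 18073/4462 = 326041/24094 - 18073/4462 = 254836020/26876857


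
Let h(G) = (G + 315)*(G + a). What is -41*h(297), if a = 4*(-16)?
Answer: -5846436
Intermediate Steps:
a = -64
h(G) = (-64 + G)*(315 + G) (h(G) = (G + 315)*(G - 64) = (315 + G)*(-64 + G) = (-64 + G)*(315 + G))
-41*h(297) = -41*(-20160 + 297² + 251*297) = -41*(-20160 + 88209 + 74547) = -41*142596 = -5846436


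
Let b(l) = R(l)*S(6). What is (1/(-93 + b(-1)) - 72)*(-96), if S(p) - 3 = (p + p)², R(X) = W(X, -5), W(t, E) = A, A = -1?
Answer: 34562/5 ≈ 6912.4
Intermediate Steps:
W(t, E) = -1
R(X) = -1
S(p) = 3 + 4*p² (S(p) = 3 + (p + p)² = 3 + (2*p)² = 3 + 4*p²)
b(l) = -147 (b(l) = -(3 + 4*6²) = -(3 + 4*36) = -(3 + 144) = -1*147 = -147)
(1/(-93 + b(-1)) - 72)*(-96) = (1/(-93 - 147) - 72)*(-96) = (1/(-240) - 72)*(-96) = (-1/240 - 72)*(-96) = -17281/240*(-96) = 34562/5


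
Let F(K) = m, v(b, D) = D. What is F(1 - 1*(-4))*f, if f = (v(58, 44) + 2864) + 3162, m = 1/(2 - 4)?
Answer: -3035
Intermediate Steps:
m = -1/2 (m = 1/(-2) = -1/2 ≈ -0.50000)
f = 6070 (f = (44 + 2864) + 3162 = 2908 + 3162 = 6070)
F(K) = -1/2
F(1 - 1*(-4))*f = -1/2*6070 = -3035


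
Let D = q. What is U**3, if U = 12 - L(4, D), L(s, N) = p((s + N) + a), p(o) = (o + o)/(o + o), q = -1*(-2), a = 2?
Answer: 1331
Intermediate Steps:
q = 2
p(o) = 1 (p(o) = (2*o)/((2*o)) = (2*o)*(1/(2*o)) = 1)
D = 2
L(s, N) = 1
U = 11 (U = 12 - 1*1 = 12 - 1 = 11)
U**3 = 11**3 = 1331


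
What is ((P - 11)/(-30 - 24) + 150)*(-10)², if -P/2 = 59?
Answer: 137150/9 ≈ 15239.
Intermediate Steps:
P = -118 (P = -2*59 = -118)
((P - 11)/(-30 - 24) + 150)*(-10)² = ((-118 - 11)/(-30 - 24) + 150)*(-10)² = (-129/(-54) + 150)*100 = (-129*(-1/54) + 150)*100 = (43/18 + 150)*100 = (2743/18)*100 = 137150/9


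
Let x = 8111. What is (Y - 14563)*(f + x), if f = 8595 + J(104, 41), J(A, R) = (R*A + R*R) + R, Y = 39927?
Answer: 575559888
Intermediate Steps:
J(A, R) = R + R² + A*R (J(A, R) = (A*R + R²) + R = (R² + A*R) + R = R + R² + A*R)
f = 14581 (f = 8595 + 41*(1 + 104 + 41) = 8595 + 41*146 = 8595 + 5986 = 14581)
(Y - 14563)*(f + x) = (39927 - 14563)*(14581 + 8111) = 25364*22692 = 575559888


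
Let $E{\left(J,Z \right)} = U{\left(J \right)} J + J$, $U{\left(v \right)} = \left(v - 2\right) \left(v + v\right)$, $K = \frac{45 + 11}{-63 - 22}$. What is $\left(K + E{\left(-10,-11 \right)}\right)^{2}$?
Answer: $\frac{41986468836}{7225} \approx 5.8113 \cdot 10^{6}$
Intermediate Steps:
$K = - \frac{56}{85}$ ($K = \frac{56}{-85} = 56 \left(- \frac{1}{85}\right) = - \frac{56}{85} \approx -0.65882$)
$U{\left(v \right)} = 2 v \left(-2 + v\right)$ ($U{\left(v \right)} = \left(-2 + v\right) 2 v = 2 v \left(-2 + v\right)$)
$E{\left(J,Z \right)} = J + 2 J^{2} \left(-2 + J\right)$ ($E{\left(J,Z \right)} = 2 J \left(-2 + J\right) J + J = 2 J^{2} \left(-2 + J\right) + J = J + 2 J^{2} \left(-2 + J\right)$)
$\left(K + E{\left(-10,-11 \right)}\right)^{2} = \left(- \frac{56}{85} - 10 \left(1 + 2 \left(-10\right) \left(-2 - 10\right)\right)\right)^{2} = \left(- \frac{56}{85} - 10 \left(1 + 2 \left(-10\right) \left(-12\right)\right)\right)^{2} = \left(- \frac{56}{85} - 10 \left(1 + 240\right)\right)^{2} = \left(- \frac{56}{85} - 2410\right)^{2} = \left(- \frac{204906}{85}\right)^{2} = \frac{41986468836}{7225}$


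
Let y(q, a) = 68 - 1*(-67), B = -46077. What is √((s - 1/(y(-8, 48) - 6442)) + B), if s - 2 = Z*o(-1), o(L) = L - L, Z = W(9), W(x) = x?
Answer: 12*I*√12727658447/6307 ≈ 214.65*I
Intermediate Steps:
Z = 9
o(L) = 0
y(q, a) = 135 (y(q, a) = 68 + 67 = 135)
s = 2 (s = 2 + 9*0 = 2 + 0 = 2)
√((s - 1/(y(-8, 48) - 6442)) + B) = √((2 - 1/(135 - 6442)) - 46077) = √((2 - 1/(-6307)) - 46077) = √((2 - 1*(-1/6307)) - 46077) = √((2 + 1/6307) - 46077) = √(12615/6307 - 46077) = √(-290595024/6307) = 12*I*√12727658447/6307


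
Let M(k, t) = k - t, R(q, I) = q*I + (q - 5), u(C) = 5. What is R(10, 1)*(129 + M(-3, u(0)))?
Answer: 1815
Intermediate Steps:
R(q, I) = -5 + q + I*q (R(q, I) = I*q + (-5 + q) = -5 + q + I*q)
R(10, 1)*(129 + M(-3, u(0))) = (-5 + 10 + 1*10)*(129 + (-3 - 1*5)) = (-5 + 10 + 10)*(129 + (-3 - 5)) = 15*(129 - 8) = 15*121 = 1815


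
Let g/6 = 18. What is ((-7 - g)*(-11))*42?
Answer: 53130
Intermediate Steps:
g = 108 (g = 6*18 = 108)
((-7 - g)*(-11))*42 = ((-7 - 1*108)*(-11))*42 = ((-7 - 108)*(-11))*42 = -115*(-11)*42 = 1265*42 = 53130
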